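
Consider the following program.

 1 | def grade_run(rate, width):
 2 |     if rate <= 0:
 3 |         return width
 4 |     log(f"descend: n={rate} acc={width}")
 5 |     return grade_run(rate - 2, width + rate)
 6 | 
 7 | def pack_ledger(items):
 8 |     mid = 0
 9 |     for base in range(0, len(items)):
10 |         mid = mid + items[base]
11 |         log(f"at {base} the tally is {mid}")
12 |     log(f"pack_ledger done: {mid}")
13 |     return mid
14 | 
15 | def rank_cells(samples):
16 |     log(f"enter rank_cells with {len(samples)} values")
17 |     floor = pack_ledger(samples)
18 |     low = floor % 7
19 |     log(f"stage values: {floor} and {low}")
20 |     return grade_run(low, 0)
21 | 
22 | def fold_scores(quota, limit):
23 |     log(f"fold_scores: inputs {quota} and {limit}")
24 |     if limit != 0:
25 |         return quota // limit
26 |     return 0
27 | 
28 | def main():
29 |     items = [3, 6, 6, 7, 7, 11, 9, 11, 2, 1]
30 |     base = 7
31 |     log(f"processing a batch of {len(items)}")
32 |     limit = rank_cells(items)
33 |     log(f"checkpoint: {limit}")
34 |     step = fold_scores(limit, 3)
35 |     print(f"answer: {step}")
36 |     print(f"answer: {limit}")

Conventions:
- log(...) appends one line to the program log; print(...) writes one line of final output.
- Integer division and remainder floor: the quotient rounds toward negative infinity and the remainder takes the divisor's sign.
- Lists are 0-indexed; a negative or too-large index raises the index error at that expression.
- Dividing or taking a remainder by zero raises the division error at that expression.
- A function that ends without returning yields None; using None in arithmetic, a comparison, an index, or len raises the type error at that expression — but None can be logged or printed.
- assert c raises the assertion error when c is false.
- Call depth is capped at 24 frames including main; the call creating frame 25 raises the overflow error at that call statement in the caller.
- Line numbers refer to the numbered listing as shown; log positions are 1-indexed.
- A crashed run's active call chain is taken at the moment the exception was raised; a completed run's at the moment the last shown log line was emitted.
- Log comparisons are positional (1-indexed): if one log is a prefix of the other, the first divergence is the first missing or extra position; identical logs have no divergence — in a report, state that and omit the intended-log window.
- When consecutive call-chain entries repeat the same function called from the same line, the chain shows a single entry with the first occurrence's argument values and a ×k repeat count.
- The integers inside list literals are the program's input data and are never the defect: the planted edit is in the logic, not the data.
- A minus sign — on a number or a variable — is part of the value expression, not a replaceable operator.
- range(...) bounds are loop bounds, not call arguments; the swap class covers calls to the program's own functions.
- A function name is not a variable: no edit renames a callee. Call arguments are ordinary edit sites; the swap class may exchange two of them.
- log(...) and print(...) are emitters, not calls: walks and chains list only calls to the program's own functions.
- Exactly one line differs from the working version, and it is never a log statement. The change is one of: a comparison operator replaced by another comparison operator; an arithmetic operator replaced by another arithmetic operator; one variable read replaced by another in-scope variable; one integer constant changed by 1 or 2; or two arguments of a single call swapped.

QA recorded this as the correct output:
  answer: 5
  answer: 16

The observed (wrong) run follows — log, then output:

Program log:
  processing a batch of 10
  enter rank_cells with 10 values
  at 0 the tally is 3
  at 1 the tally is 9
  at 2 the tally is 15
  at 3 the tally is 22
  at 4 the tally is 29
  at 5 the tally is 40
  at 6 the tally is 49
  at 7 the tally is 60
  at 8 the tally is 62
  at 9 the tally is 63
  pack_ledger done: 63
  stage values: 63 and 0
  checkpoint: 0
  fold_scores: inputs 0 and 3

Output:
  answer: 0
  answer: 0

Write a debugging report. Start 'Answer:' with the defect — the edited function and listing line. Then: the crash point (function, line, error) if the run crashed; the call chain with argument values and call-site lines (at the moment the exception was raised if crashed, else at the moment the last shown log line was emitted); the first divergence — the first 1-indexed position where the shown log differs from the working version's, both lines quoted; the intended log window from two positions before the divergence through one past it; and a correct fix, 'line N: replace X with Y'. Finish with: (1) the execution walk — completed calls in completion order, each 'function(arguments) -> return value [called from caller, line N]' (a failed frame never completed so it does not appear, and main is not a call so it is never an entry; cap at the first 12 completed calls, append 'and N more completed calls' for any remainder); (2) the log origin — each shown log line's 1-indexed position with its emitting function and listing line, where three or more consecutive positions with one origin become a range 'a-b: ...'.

Answer: the defect is in rank_cells at line 18.
Key observation: At log position 14 the runs split — shown 'stage values: 63 and 0', but the working version logs 'stage values: 63 and 7'.
Call chain: main -> fold_scores(0, 3) (called at line 34).
First divergence: at position 14 the run shows 'stage values: 63 and 0' where the working version logs 'stage values: 63 and 7'.
Intended log window:
  12: at 9 the tally is 63
  13: pack_ledger done: 63
  14: stage values: 63 and 7
  15: descend: n=7 acc=0
Execution walk:
  pack_ledger([3, 6, 6, 7, 7, 11, 9, 11, 2, 1]) -> 63  [called from rank_cells, line 17]
  grade_run(0, 0) -> 0  [called from rank_cells, line 20]
  rank_cells([3, 6, 6, 7, 7, 11, 9, 11, 2, 1]) -> 0  [called from main, line 32]
  fold_scores(0, 3) -> 0  [called from main, line 34]
Log origins:
  1: emitted by main (line 31)
  2: emitted by rank_cells (line 16)
  3-12: emitted by pack_ledger (line 11)
  13: emitted by pack_ledger (line 12)
  14: emitted by rank_cells (line 19)
  15: emitted by main (line 33)
  16: emitted by fold_scores (line 23)
A correct fix: line 18: replace `7` with `8`.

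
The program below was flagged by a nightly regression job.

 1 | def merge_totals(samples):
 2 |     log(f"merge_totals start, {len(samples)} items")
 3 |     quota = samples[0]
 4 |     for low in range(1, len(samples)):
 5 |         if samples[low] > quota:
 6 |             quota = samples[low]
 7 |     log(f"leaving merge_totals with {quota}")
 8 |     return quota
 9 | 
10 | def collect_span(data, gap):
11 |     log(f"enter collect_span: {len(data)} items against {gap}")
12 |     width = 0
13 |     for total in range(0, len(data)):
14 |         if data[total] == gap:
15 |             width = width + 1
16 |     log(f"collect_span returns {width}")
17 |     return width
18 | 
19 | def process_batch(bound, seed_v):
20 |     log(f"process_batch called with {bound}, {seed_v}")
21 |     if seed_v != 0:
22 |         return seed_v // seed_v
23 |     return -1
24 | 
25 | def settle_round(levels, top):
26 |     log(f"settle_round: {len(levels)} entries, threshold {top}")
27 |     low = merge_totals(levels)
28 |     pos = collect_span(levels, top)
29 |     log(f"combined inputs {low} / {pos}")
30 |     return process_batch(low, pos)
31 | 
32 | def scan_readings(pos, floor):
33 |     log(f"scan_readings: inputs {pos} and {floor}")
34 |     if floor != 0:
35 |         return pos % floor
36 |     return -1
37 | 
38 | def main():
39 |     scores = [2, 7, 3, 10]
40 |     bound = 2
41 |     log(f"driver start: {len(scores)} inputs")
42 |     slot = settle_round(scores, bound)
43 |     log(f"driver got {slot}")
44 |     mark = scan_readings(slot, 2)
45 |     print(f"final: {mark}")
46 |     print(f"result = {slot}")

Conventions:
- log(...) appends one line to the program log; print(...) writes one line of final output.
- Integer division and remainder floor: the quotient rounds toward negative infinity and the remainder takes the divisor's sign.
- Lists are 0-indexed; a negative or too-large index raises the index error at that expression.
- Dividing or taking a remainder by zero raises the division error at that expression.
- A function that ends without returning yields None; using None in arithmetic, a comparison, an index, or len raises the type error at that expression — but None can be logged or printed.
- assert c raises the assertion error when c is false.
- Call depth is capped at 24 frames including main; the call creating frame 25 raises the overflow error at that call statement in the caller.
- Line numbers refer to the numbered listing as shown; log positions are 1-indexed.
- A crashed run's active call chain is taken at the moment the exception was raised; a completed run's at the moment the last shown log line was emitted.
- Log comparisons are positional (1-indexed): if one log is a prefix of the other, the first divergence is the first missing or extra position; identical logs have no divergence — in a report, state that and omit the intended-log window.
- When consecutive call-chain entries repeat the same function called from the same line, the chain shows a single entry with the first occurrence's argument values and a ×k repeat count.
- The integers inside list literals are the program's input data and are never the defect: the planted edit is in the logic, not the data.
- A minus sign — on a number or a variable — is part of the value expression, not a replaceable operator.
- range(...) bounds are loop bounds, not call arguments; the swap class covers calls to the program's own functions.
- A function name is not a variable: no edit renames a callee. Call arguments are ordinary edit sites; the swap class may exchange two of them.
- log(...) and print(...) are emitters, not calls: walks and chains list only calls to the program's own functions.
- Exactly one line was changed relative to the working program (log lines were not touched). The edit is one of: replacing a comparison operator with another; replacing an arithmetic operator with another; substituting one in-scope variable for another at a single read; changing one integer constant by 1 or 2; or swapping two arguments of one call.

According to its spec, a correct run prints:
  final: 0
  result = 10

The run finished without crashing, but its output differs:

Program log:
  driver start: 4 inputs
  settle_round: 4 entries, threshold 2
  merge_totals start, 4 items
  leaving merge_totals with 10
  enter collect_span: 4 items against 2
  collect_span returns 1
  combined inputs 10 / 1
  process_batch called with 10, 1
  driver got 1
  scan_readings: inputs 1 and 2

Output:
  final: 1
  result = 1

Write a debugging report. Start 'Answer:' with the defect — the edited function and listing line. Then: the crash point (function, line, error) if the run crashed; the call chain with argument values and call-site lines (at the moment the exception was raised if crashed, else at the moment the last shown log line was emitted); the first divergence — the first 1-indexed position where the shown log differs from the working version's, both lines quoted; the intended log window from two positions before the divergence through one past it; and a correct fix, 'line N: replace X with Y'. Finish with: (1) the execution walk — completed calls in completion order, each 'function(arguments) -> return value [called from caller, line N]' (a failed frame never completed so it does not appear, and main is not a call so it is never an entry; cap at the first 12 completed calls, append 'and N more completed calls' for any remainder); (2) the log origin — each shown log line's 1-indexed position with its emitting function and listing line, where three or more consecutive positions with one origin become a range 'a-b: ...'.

Answer: the defect is in process_batch at line 22.
Core observation: The earliest visible damage is log position 9 — 'driver got 1' rather than the intended 'driver got 10'.
Call chain: main -> scan_readings(1, 2) (called at line 44).
First divergence: at position 9 the run shows 'driver got 1' where the working version logs 'driver got 10'.
Intended log window:
  7: combined inputs 10 / 1
  8: process_batch called with 10, 1
  9: driver got 10
  10: scan_readings: inputs 10 and 2
Execution walk:
  merge_totals([2, 7, 3, 10]) -> 10  [called from settle_round, line 27]
  collect_span([2, 7, 3, 10], 2) -> 1  [called from settle_round, line 28]
  process_batch(10, 1) -> 1  [called from settle_round, line 30]
  settle_round([2, 7, 3, 10], 2) -> 1  [called from main, line 42]
  scan_readings(1, 2) -> 1  [called from main, line 44]
Origin of each log line:
  1: emitted by main (line 41)
  2: emitted by settle_round (line 26)
  3: emitted by merge_totals (line 2)
  4: emitted by merge_totals (line 7)
  5: emitted by collect_span (line 11)
  6: emitted by collect_span (line 16)
  7: emitted by settle_round (line 29)
  8: emitted by process_batch (line 20)
  9: emitted by main (line 43)
  10: emitted by scan_readings (line 33)
A correct fix: line 22: replace `seed_v // seed_v` with `bound // seed_v`.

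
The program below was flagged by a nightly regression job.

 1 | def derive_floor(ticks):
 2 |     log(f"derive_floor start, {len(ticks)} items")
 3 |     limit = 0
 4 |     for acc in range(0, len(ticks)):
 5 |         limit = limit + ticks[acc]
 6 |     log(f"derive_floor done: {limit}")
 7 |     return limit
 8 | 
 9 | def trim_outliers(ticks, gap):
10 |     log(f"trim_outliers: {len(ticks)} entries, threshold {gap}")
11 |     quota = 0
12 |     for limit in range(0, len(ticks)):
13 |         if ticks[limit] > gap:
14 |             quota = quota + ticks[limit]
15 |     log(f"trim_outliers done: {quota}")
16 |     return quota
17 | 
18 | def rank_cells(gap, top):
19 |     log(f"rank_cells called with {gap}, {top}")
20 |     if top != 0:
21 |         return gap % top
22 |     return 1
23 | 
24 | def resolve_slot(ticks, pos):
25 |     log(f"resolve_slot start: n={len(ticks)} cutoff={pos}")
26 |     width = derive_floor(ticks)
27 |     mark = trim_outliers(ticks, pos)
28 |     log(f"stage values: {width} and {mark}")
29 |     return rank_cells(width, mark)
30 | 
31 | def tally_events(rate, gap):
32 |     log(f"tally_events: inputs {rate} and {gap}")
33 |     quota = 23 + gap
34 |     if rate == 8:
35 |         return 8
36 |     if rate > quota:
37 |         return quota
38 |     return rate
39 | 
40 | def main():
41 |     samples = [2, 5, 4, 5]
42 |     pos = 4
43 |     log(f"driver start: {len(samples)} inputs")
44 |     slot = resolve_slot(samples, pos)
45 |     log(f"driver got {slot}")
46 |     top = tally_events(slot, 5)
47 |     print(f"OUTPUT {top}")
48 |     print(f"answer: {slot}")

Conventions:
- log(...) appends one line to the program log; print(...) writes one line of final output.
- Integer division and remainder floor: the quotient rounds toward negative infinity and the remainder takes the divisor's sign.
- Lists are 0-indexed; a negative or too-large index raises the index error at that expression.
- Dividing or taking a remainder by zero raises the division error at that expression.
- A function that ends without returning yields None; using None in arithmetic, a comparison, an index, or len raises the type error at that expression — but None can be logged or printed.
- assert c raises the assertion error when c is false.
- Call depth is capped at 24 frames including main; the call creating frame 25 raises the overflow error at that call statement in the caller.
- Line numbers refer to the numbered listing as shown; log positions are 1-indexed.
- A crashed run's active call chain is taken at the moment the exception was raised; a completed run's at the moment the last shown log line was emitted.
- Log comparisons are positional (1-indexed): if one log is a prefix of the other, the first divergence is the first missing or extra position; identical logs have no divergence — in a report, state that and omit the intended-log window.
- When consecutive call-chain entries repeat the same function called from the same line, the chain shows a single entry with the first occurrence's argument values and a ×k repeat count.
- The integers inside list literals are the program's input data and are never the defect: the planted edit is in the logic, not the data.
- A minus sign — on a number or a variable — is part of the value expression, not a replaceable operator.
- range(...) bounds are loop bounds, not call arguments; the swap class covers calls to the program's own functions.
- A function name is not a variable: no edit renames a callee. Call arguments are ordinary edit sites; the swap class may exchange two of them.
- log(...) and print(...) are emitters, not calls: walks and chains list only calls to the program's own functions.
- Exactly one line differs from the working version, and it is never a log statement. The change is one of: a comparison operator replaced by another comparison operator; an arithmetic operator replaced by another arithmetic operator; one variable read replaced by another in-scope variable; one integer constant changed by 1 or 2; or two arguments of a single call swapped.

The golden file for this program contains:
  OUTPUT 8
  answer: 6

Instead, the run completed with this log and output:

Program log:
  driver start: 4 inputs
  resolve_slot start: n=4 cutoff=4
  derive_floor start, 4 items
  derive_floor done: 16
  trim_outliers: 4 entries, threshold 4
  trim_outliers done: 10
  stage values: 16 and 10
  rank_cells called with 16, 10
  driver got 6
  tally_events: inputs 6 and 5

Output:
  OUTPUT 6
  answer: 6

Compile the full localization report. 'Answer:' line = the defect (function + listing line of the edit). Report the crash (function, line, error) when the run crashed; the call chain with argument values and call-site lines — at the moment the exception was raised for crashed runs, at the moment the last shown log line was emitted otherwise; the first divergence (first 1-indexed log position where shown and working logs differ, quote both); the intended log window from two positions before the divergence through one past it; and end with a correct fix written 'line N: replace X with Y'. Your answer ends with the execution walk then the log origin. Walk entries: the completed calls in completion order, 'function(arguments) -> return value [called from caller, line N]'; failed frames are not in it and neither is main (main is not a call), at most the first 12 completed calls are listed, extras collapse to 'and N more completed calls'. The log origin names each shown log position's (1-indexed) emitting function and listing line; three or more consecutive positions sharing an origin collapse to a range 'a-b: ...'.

Answer: the defect is in tally_events at line 34.
Key observation: The two runs log identically and part ways only at the printed values.
Call chain: main -> tally_events(6, 5) (called at line 46).
First divergence: none — the logs agree in full.
Execution walk:
  derive_floor([2, 5, 4, 5]) -> 16  [called from resolve_slot, line 26]
  trim_outliers([2, 5, 4, 5], 4) -> 10  [called from resolve_slot, line 27]
  rank_cells(16, 10) -> 6  [called from resolve_slot, line 29]
  resolve_slot([2, 5, 4, 5], 4) -> 6  [called from main, line 44]
  tally_events(6, 5) -> 6  [called from main, line 46]
Log origins:
  1: emitted by main (line 43)
  2: emitted by resolve_slot (line 25)
  3: emitted by derive_floor (line 2)
  4: emitted by derive_floor (line 6)
  5: emitted by trim_outliers (line 10)
  6: emitted by trim_outliers (line 15)
  7: emitted by resolve_slot (line 28)
  8: emitted by rank_cells (line 19)
  9: emitted by main (line 45)
  10: emitted by tally_events (line 32)
A correct fix: line 34: replace `==` with `<`.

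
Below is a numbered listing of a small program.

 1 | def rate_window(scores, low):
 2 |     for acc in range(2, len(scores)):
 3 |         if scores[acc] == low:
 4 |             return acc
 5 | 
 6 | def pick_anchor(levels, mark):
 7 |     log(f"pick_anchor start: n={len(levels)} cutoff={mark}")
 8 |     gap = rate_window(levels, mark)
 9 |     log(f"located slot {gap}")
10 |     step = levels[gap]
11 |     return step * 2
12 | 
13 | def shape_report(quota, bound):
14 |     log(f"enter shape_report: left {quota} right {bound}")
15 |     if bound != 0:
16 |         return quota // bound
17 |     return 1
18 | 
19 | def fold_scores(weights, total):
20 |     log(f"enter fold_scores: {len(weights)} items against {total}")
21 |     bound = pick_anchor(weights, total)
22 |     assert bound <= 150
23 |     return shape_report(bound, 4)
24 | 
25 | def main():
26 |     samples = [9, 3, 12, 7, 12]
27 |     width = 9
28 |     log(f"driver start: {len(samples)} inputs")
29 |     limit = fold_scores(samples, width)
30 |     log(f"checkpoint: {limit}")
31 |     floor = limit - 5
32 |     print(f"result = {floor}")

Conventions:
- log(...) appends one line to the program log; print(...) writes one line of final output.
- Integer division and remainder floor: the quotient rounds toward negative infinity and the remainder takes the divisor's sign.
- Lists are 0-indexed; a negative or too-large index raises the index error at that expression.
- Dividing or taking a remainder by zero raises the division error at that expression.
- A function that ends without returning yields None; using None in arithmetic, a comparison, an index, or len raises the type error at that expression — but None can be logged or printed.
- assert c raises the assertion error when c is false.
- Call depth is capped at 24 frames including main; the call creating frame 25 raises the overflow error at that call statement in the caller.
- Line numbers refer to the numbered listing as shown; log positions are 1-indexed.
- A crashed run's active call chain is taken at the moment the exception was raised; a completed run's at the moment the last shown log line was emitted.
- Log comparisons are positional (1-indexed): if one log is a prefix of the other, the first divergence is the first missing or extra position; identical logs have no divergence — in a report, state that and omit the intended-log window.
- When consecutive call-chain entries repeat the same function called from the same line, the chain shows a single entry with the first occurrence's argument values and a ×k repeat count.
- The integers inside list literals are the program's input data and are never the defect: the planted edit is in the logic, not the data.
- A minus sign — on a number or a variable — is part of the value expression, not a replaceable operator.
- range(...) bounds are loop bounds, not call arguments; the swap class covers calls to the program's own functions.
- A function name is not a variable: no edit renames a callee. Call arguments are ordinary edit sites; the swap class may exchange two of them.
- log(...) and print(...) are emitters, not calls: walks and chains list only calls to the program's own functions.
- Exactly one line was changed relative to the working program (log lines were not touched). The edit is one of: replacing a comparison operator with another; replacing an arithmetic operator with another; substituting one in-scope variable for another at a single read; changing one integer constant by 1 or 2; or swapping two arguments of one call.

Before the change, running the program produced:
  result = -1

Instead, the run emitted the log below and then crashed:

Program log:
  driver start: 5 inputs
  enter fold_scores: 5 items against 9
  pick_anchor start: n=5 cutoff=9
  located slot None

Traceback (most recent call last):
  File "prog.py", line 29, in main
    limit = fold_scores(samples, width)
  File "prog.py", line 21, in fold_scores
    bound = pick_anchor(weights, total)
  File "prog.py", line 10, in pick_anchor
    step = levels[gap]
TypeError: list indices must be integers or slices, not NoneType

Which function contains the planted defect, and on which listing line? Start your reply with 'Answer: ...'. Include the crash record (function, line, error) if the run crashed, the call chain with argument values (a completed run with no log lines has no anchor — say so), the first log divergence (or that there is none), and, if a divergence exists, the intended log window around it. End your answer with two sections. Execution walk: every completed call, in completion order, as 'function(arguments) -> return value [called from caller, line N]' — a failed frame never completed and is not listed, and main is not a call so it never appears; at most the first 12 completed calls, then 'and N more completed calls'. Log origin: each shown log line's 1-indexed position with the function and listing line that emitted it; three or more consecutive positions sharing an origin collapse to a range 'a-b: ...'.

Answer: the defect is in rate_window at line 2.
The tell: The log first diverges at position 4: the faulty run prints 'located slot None' where the working version prints 'located slot 0'.
Crash: pick_anchor, line 10, TypeError.
Call chain: main -> fold_scores([9, 3, 12, 7, 12], 9) (called at line 29) -> pick_anchor([9, 3, 12, 7, 12], 9) (called at line 21).
First divergence: position 4 — the shown line 'located slot None' should read 'located slot 0'.
Intended log window:
  2: enter fold_scores: 5 items against 9
  3: pick_anchor start: n=5 cutoff=9
  4: located slot 0
  5: enter shape_report: left 18 right 4
Execution walk:
  rate_window([9, 3, 12, 7, 12], 9) -> None  [called from pick_anchor, line 8]
Log origins:
  1: logged in main at line 28
  2: logged in fold_scores at line 20
  3: logged in pick_anchor at line 7
  4: logged in pick_anchor at line 9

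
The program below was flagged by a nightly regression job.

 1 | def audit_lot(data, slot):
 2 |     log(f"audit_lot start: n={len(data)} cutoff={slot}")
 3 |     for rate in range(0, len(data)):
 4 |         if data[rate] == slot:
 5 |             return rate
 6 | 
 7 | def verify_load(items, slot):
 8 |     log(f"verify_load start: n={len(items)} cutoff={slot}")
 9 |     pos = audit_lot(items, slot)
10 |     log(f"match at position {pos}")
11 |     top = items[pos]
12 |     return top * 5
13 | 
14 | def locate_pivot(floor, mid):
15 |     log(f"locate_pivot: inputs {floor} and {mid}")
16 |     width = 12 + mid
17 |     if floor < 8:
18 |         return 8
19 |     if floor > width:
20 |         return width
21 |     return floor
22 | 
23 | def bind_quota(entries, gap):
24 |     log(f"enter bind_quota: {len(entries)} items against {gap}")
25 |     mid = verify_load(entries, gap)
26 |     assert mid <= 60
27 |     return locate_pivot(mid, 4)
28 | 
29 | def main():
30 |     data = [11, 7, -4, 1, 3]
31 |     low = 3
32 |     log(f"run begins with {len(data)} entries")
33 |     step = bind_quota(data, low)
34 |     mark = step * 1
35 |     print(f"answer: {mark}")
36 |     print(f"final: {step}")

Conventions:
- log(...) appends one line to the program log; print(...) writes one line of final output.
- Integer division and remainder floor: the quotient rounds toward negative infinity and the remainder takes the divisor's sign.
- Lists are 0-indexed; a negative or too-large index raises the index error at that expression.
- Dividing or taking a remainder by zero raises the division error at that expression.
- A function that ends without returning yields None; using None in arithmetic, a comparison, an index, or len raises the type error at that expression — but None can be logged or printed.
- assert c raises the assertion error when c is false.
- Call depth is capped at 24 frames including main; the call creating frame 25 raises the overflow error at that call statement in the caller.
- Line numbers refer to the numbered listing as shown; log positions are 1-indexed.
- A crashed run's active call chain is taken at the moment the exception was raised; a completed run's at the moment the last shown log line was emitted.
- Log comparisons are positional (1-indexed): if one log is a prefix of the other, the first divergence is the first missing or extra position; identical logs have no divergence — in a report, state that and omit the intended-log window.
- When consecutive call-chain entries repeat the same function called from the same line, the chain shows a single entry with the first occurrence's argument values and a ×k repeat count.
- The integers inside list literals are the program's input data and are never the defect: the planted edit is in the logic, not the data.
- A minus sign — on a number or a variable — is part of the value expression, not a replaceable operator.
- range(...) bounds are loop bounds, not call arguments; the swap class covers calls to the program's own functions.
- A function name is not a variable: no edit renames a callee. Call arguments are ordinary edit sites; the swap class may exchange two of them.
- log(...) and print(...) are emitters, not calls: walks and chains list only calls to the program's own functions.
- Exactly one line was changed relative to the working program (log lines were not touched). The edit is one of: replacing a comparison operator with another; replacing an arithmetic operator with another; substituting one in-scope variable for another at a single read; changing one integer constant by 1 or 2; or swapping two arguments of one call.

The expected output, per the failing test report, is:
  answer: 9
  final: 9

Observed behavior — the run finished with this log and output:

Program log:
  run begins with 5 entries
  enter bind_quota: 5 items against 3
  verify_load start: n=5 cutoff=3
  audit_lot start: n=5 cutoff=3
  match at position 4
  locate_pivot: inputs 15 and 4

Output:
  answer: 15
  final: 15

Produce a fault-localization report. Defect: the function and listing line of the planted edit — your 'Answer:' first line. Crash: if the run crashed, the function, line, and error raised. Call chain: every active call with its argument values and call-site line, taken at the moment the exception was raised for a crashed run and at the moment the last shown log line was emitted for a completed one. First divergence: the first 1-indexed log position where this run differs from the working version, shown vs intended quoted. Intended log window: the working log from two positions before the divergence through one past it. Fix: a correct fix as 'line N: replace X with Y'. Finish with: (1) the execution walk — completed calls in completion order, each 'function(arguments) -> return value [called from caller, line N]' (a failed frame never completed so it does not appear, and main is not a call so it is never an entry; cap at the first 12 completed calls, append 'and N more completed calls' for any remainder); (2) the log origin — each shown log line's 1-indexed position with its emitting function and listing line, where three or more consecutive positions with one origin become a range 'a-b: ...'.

Answer: the defect is in verify_load at line 12.
Key observation: At log position 6 the runs split — shown 'locate_pivot: inputs 15 and 4', but the working version logs 'locate_pivot: inputs 9 and 4'.
Call chain: main -> bind_quota([11, 7, -4, 1, 3], 3) (called at line 33) -> locate_pivot(15, 4) (called at line 27).
First divergence: at position 6 the run shows 'locate_pivot: inputs 15 and 4' where the working version logs 'locate_pivot: inputs 9 and 4'.
Intended log window:
  4: audit_lot start: n=5 cutoff=3
  5: match at position 4
  6: locate_pivot: inputs 9 and 4
Execution walk:
  audit_lot([11, 7, -4, 1, 3], 3) -> 4  [called from verify_load, line 9]
  verify_load([11, 7, -4, 1, 3], 3) -> 15  [called from bind_quota, line 25]
  locate_pivot(15, 4) -> 15  [called from bind_quota, line 27]
  bind_quota([11, 7, -4, 1, 3], 3) -> 15  [called from main, line 33]
Log line origins:
  1: emitted by main (line 32)
  2: emitted by bind_quota (line 24)
  3: emitted by verify_load (line 8)
  4: emitted by audit_lot (line 2)
  5: emitted by verify_load (line 10)
  6: emitted by locate_pivot (line 15)
A correct fix: line 12: replace `5` with `3`.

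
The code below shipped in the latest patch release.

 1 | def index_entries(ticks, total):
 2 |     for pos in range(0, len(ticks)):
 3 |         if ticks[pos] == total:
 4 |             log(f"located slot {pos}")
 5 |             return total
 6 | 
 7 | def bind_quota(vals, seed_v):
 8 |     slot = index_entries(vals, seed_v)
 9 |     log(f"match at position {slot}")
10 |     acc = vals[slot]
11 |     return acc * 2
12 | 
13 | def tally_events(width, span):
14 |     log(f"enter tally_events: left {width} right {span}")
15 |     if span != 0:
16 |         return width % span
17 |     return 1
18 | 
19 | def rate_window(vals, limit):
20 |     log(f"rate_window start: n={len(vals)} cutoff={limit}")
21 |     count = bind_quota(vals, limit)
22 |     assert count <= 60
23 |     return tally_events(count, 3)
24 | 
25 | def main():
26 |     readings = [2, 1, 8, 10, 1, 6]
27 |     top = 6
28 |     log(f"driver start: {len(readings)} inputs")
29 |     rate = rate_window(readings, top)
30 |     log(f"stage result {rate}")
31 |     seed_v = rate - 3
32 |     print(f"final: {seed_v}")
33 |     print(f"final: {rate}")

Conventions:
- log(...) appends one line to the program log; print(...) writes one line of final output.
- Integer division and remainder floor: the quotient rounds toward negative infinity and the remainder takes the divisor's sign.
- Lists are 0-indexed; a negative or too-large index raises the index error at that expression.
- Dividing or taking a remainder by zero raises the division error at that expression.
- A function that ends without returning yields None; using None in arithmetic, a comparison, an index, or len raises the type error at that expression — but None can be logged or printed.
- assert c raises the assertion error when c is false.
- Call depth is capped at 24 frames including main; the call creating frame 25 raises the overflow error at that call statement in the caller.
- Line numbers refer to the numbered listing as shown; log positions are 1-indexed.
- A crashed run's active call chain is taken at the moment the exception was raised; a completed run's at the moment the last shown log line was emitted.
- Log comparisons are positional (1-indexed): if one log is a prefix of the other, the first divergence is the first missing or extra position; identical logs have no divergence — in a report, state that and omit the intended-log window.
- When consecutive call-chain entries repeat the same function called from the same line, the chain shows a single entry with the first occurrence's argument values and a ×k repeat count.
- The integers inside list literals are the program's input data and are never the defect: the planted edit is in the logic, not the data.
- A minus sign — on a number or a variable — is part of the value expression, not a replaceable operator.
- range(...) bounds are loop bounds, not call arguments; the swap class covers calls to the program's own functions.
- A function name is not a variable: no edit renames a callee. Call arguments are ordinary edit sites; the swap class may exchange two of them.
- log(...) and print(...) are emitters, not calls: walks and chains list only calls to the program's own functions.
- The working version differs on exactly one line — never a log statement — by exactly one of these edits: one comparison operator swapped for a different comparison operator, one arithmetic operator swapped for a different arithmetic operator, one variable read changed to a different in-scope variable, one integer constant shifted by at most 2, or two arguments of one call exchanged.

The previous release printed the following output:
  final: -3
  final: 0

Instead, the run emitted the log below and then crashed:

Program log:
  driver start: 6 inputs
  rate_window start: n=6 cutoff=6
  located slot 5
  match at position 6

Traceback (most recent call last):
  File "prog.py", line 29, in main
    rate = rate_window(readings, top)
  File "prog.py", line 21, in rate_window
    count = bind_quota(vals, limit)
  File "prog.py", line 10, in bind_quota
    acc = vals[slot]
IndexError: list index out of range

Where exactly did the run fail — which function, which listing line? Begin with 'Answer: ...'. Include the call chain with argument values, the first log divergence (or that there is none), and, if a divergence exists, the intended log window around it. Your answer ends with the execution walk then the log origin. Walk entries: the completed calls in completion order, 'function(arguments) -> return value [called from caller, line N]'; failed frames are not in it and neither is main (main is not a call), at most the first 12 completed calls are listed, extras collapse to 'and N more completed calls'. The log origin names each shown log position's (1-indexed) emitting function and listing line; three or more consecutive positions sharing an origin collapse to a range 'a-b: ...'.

Answer: the error was raised in bind_quota, line 10.
The tell: Log line 4 is where behavior first shows: 'match at position 6' appears instead of 'match at position 5'.
Call chain: main -> rate_window([2, 1, 8, 10, 1, 6], 6) (called at line 29) -> bind_quota([2, 1, 8, 10, 1, 6], 6) (called at line 21).
First divergence: position 4; shown 'match at position 6' vs intended 'match at position 5'.
Intended log window:
  2: rate_window start: n=6 cutoff=6
  3: located slot 5
  4: match at position 5
  5: enter tally_events: left 12 right 3
Execution walk:
  index_entries([2, 1, 8, 10, 1, 6], 6) -> 6  [called from bind_quota, line 8]
Origin of each log line:
  1: logged in main at line 28
  2: logged in rate_window at line 20
  3: logged in index_entries at line 4
  4: logged in bind_quota at line 9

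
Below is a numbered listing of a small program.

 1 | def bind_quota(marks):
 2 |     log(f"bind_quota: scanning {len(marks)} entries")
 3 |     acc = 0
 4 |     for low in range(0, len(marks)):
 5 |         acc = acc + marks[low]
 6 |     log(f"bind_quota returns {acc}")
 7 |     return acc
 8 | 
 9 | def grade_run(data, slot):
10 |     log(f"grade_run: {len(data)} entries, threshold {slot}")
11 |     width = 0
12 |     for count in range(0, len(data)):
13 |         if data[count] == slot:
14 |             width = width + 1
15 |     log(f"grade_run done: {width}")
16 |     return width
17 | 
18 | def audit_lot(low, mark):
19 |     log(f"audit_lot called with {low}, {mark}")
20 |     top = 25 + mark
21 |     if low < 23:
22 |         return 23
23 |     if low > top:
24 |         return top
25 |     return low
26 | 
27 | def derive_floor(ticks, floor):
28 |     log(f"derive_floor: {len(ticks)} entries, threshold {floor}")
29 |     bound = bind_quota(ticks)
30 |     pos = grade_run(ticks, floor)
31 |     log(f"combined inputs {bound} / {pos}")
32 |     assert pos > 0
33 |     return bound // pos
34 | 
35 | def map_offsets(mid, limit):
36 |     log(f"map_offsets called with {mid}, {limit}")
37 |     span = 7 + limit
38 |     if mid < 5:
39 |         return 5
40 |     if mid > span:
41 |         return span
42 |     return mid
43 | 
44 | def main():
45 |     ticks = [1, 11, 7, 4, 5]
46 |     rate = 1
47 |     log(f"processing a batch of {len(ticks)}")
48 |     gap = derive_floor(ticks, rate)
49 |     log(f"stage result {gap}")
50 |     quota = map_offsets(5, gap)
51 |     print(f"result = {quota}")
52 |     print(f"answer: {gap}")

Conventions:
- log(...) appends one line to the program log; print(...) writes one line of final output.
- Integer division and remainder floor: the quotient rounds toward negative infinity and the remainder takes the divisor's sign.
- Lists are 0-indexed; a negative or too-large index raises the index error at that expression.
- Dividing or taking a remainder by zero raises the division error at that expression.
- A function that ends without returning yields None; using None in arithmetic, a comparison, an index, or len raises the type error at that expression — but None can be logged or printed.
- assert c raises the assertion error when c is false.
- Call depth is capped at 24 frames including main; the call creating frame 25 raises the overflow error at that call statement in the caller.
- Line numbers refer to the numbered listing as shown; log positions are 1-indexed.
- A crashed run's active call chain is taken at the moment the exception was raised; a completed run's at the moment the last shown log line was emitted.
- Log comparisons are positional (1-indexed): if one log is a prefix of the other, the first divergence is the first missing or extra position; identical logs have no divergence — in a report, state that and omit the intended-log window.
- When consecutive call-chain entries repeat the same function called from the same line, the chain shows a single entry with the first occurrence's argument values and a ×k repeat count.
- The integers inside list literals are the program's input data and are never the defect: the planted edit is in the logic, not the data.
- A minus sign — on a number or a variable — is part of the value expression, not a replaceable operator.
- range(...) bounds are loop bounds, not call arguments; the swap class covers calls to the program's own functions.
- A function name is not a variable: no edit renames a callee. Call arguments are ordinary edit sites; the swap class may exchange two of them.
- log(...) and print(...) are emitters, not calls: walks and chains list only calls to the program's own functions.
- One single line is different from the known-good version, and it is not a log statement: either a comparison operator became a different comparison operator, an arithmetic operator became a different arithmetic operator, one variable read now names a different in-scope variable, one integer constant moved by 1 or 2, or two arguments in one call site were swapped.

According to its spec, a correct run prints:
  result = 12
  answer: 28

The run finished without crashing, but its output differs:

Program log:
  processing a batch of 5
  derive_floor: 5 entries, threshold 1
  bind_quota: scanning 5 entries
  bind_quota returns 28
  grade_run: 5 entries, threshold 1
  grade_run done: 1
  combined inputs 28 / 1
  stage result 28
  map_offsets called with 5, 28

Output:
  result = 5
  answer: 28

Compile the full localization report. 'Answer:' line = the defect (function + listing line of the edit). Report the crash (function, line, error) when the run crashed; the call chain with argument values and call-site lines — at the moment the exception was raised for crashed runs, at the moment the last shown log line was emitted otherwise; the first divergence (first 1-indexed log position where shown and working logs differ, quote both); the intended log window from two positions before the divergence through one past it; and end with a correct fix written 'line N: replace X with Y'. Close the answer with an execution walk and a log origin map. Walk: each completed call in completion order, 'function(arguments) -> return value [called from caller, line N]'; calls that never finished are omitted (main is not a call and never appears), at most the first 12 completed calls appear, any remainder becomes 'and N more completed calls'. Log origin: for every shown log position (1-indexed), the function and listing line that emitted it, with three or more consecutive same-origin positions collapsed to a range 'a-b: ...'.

Answer: the defect is in main at line 50.
The tell: The earliest visible damage is log position 9 — 'map_offsets called with 5, 28' rather than the intended 'map_offsets called with 28, 5'.
Call chain: main -> map_offsets(5, 28) (called at line 50).
First divergence: at position 9 the run shows 'map_offsets called with 5, 28' where the working version logs 'map_offsets called with 28, 5'.
Intended log window:
  7: combined inputs 28 / 1
  8: stage result 28
  9: map_offsets called with 28, 5
Execution walk:
  bind_quota([1, 11, 7, 4, 5]) -> 28  [called from derive_floor, line 29]
  grade_run([1, 11, 7, 4, 5], 1) -> 1  [called from derive_floor, line 30]
  derive_floor([1, 11, 7, 4, 5], 1) -> 28  [called from main, line 48]
  map_offsets(5, 28) -> 5  [called from main, line 50]
Log origin:
  1: logged in main at line 47
  2: logged in derive_floor at line 28
  3: logged in bind_quota at line 2
  4: logged in bind_quota at line 6
  5: logged in grade_run at line 10
  6: logged in grade_run at line 15
  7: logged in derive_floor at line 31
  8: logged in main at line 49
  9: logged in map_offsets at line 36
A correct fix: line 50: replace `map_offsets(5, gap)` with `map_offsets(gap, 5)`.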